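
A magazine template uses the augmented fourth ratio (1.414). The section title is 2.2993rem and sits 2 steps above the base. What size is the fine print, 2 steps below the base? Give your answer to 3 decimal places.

2.2993 ÷ 1.414⁴ = 2.2993 ÷ 3.99758 ≈ 0.575

0.575rem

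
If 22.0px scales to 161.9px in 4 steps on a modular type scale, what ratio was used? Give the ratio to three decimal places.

The ratio satisfies 22.0 × r⁴ = 161.9, so r = (161.9 / 22.0)^(1/4).
r = 7.3591^(1/4) ≈ 1.6470

1.647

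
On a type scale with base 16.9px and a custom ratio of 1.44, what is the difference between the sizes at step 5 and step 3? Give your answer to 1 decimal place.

Step 3: 16.9 × 1.44³ = 50.463px
Step 5: 16.9 × 1.44⁵ = 104.640px
Difference: 104.640 − 50.463 = 54.177px

54.2px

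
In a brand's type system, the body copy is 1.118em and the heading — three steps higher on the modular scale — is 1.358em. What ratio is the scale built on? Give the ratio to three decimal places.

1.067

The ratio satisfies 1.118 × r³ = 1.358, so r = (1.358 / 1.118)^(1/3).
r = 1.2147^(1/3) ≈ 1.0670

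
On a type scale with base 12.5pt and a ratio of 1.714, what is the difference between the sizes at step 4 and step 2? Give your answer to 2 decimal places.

Step 2: 12.5 × 1.714² = 36.7225pt
Step 4: 12.5 × 1.714⁴ = 107.8831pt
Difference: 107.8831 − 36.7225 = 71.1606pt

71.16pt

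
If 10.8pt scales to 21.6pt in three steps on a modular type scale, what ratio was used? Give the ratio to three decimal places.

r³ = 21.6 / 10.8, so r = (21.6/10.8)^(1/3).
r = 2.0000^(1/3) ≈ 1.2599

1.260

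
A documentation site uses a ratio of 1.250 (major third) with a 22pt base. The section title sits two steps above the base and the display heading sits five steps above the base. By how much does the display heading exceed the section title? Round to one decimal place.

Step 2: 22.0 × 1.250² = 34.375pt
Step 5: 22.0 × 1.250⁵ = 67.139pt
Difference: 67.139 − 34.375 = 32.764pt

32.8pt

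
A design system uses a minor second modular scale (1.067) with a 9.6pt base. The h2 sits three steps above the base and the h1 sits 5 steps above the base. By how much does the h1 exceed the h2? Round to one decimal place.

1.6pt

Step 3: 9.6 × 1.067³ = 11.662pt
Step 5: 9.6 × 1.067⁵ = 13.277pt
Difference: 13.277 − 11.662 = 1.615pt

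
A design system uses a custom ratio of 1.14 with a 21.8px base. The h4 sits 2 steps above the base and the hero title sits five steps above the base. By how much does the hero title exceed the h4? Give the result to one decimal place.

Step 2: 21.8 × 1.14² = 28.331px
Step 5: 21.8 × 1.14⁵ = 41.974px
Difference: 41.974 − 28.331 = 13.643px

13.6px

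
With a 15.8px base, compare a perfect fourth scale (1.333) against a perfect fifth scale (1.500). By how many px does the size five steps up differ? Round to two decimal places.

Perfect fourth: 15.8 × 1.333⁵ = 66.4979px
Perfect fifth: 15.8 × 1.500⁵ = 119.9813px
Difference: 119.9813 − 66.4979 = 53.4834px

53.48px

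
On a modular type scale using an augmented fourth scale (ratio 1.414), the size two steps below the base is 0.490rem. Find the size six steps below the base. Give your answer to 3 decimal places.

The gap is -6 − (-2) = -4 steps, so the factor is 1.414^-4.
0.490 ÷ 1.414⁴ = 0.490 ÷ 3.99758 ≈ 0.123

0.123rem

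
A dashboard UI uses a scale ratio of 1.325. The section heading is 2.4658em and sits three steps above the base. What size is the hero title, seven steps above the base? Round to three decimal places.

7.600em

2.4658 × 1.325⁴ = 2.4658 × 3.08222 ≈ 7.600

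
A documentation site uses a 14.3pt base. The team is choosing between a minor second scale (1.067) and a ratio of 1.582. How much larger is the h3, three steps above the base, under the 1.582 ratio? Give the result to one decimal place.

Minor second: 14.3 × 1.067³ = 17.371pt
At 1.582: 14.3 × 1.582³ = 56.618pt
Difference: 56.618 − 17.371 = 39.247pt

39.2pt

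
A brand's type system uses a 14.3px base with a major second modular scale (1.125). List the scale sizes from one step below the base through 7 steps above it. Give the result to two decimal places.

12.71px, 14.30px, 16.09px, 18.10px, 20.36px, 22.91px, 25.77px, 28.99px, 32.61px

Step -1: 14.3 ÷ 1.125 = 12.71
Step 0: 14.3px
Step 1: 14.3 × 1.125 = 16.09
Step 2: 14.3 × 1.125² = 18.10
Step 3: 14.3 × 1.125³ = 20.36
Step 4: 14.3 × 1.125⁴ = 22.91
Step 5: 14.3 × 1.125⁵ = 25.77
Step 6: 14.3 × 1.125⁶ = 28.99
Step 7: 14.3 × 1.125⁷ = 32.61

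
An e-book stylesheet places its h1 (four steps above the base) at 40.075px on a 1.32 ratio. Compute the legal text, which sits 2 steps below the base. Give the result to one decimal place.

7.6px

The gap is -2 − (4) = -6 steps, so the factor is 1.32^-6.
40.075 ÷ 1.32⁶ = 40.075 ÷ 5.28985 ≈ 7.576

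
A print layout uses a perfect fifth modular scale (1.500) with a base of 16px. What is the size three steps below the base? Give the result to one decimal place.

16.0 ÷ 1.500³ = 16.0 ÷ 3.37500 ≈ 4.74

4.7px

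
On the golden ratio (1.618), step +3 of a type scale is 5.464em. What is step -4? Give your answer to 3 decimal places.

5.464 ÷ 1.618⁷ = 5.464 ÷ 29.03017 ≈ 0.188

0.188em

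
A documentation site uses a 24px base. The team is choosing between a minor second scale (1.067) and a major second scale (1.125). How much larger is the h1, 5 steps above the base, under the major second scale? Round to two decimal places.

Minor second: 24.0 × 1.067⁵ = 33.1920px
Major second: 24.0 × 1.125⁵ = 43.2488px
Difference: 43.2488 − 33.1920 = 10.0568px

10.06px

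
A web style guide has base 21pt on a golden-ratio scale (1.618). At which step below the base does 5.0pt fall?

1.618ⁿ = 21 / 5.0 = 4.2000
n = ln(4.2000) / ln(1.618) = 1.4351 / 0.4812 ≈ 2.98

3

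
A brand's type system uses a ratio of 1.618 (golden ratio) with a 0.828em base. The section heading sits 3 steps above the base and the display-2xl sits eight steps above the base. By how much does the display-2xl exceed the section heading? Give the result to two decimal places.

Step 3: 0.828 × 1.618³ = 3.5072em
Step 8: 0.828 × 1.618⁸ = 38.8918em
Difference: 38.8918 − 3.5072 = 35.3846em

35.38em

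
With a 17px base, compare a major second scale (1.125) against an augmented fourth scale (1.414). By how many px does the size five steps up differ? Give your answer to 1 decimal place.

65.5px

Major second: 17.0 × 1.125⁵ = 30.635px
Augmented fourth: 17.0 × 1.414⁵ = 96.094px
Difference: 96.094 − 30.635 = 65.459px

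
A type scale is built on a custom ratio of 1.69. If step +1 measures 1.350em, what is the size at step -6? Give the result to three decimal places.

0.034em

The gap is -6 − (1) = -7 steps, so the factor is 1.69^-7.
1.350 ÷ 1.69⁷ = 1.350 ÷ 39.37376 ≈ 0.034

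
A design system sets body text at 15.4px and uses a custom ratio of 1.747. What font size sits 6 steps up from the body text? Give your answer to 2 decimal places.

437.80px

A modular type scale is a geometric sequence: sizeₙ = base × rⁿ.
15.4 × 1.747⁶ = 15.4 × 28.42873 ≈ 437.80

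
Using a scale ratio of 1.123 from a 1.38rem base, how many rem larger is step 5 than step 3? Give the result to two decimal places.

0.51rem

Step 3: 1.38 × 1.123³ = 1.9544rem
Step 5: 1.38 × 1.123⁵ = 2.4648rem
Difference: 2.4648 − 1.9544 = 0.5104rem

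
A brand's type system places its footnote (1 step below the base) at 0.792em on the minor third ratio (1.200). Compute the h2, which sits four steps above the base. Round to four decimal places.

0.792 × 1.200⁵ = 0.792 × 2.48832 ≈ 1.9707

1.9707em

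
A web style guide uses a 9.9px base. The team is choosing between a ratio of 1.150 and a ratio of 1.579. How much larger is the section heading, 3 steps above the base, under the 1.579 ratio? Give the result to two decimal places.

23.92px

At 1.150: 9.9 × 1.150³ = 15.0567px
At 1.579: 9.9 × 1.579³ = 38.9746px
Difference: 38.9746 − 15.0567 = 23.9179px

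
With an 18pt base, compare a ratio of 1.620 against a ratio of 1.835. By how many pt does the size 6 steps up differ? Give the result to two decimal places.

At 1.620: 18.0 × 1.620⁶ = 325.3588pt
At 1.835: 18.0 × 1.835⁶ = 687.2091pt
Difference: 687.2091 − 325.3588 = 361.8503pt

361.85pt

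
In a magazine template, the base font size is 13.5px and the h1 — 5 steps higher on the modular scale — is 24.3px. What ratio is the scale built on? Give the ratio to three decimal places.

The ratio satisfies 13.5 × r⁵ = 24.3, so r = (24.3 / 13.5)^(1/5).
r = 1.8000^(1/5) ≈ 1.1247

1.125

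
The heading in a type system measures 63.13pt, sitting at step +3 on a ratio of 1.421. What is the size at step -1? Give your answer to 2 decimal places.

The gap is -1 − (3) = -4 steps, so the factor is 1.421^-4.
63.13 ÷ 1.421⁴ = 63.13 ÷ 4.07733 ≈ 15.483

15.48pt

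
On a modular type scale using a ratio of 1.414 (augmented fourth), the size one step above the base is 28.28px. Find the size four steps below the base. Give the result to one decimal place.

The gap is -4 − (1) = -5 steps, so the factor is 1.414^-5.
28.28 ÷ 1.414⁵ = 28.28 ÷ 5.65258 ≈ 5.003

5.0px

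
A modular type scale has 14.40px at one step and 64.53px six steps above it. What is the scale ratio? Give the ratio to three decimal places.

r⁶ = 64.53 / 14.40, so r = (64.53/14.40)^(1/6).
r = 4.4813^(1/6) ≈ 1.2840

1.284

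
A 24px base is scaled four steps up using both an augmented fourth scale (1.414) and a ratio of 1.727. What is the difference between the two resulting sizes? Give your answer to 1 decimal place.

Augmented fourth: 24.0 × 1.414⁴ = 95.942px
At 1.727: 24.0 × 1.727⁴ = 213.492px
Difference: 213.492 − 95.942 = 117.550px

117.5px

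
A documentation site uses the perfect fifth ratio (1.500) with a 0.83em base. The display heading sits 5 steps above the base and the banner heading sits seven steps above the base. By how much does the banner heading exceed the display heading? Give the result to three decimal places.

Step 5: 0.83 × 1.500⁵ = 6.30281em
Step 7: 0.83 × 1.500⁷ = 14.18133em
Difference: 14.18133 − 6.30281 = 7.87852em

7.879em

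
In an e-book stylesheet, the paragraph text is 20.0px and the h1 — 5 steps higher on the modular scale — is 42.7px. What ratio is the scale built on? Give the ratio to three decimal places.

The ratio satisfies 20.0 × r⁵ = 42.7, so r = (42.7 / 20.0)^(1/5).
r = 2.1350^(1/5) ≈ 1.1638

1.164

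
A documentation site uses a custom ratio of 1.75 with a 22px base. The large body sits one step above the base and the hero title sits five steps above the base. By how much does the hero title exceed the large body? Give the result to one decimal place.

Step 1: 22.0 × 1.75 = 38.500px
Step 5: 22.0 × 1.75⁵ = 361.088px
Difference: 361.088 − 38.500 = 322.588px

322.6px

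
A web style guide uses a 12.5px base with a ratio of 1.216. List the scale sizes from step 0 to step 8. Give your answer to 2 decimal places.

Step 0: 12.5px
Step 1: 12.5 × 1.216 = 15.20
Step 2: 12.5 × 1.216² = 18.48
Step 3: 12.5 × 1.216³ = 22.48
Step 4: 12.5 × 1.216⁴ = 27.33
Step 5: 12.5 × 1.216⁵ = 33.23
Step 6: 12.5 × 1.216⁶ = 40.41
Step 7: 12.5 × 1.216⁷ = 49.14
Step 8: 12.5 × 1.216⁸ = 59.76

12.50px, 15.20px, 18.48px, 22.48px, 27.33px, 33.23px, 40.41px, 49.14px, 59.76px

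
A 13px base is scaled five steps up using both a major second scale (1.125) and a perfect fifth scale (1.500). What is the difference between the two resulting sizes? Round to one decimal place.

Major second: 13.0 × 1.125⁵ = 23.426px
Perfect fifth: 13.0 × 1.500⁵ = 98.719px
Difference: 98.719 − 23.426 = 75.293px

75.3px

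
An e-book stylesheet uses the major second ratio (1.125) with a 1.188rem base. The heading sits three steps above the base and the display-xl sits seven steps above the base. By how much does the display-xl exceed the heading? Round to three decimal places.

Step 3: 1.188 × 1.125³ = 1.69151rem
Step 7: 1.188 × 1.125⁷ = 2.70947rem
Difference: 2.70947 − 1.69151 = 1.01796rem

1.018rem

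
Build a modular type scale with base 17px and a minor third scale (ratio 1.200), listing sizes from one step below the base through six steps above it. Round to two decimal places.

14.17px, 17.00px, 20.40px, 24.48px, 29.38px, 35.25px, 42.30px, 50.76px

Step -1: 17.0 ÷ 1.200 = 14.17
Step 0: 17px
Step 1: 17.0 × 1.200 = 20.40
Step 2: 17.0 × 1.200² = 24.48
Step 3: 17.0 × 1.200³ = 29.38
Step 4: 17.0 × 1.200⁴ = 35.25
Step 5: 17.0 × 1.200⁵ = 42.30
Step 6: 17.0 × 1.200⁶ = 50.76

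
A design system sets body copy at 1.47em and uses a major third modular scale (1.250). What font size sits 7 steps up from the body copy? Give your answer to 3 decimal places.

Each step on a modular scale multiplies by the ratio, so the size n steps from the base is base × ratioⁿ.
1.47 × 1.250⁷ = 1.47 × 4.76837 ≈ 7.010

7.010em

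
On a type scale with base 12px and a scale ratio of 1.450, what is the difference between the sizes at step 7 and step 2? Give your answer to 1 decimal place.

136.5px

Step 2: 12.0 × 1.450² = 25.230px
Step 7: 12.0 × 1.450⁷ = 161.718px
Difference: 161.718 − 25.230 = 136.488px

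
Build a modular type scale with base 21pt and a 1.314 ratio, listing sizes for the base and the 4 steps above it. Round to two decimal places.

Step 0: 21pt
Step 1: 21.0 × 1.314 = 27.59
Step 2: 21.0 × 1.314² = 36.26
Step 3: 21.0 × 1.314³ = 47.64
Step 4: 21.0 × 1.314⁴ = 62.60

21.00pt, 27.59pt, 36.26pt, 47.64pt, 62.60pt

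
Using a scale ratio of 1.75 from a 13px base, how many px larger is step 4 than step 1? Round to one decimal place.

Step 1: 13.0 × 1.75 = 22.750px
Step 4: 13.0 × 1.75⁴ = 121.926px
Difference: 121.926 − 22.750 = 99.176px

99.2px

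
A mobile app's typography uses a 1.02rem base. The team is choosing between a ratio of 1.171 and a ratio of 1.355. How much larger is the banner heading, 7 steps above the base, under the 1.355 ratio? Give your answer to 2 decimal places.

5.47rem

At 1.171: 1.02 × 1.171⁷ = 3.0796rem
At 1.355: 1.02 × 1.355⁷ = 8.5541rem
Difference: 8.5541 − 3.0796 = 5.4745rem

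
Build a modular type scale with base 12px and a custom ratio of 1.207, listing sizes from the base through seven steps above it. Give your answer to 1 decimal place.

12.0px, 14.5px, 17.5px, 21.1px, 25.5px, 30.7px, 37.1px, 44.8px

Step 0: 12px
Step 1: 12.0 × 1.207 = 14.5
Step 2: 12.0 × 1.207² = 17.5
Step 3: 12.0 × 1.207³ = 21.1
Step 4: 12.0 × 1.207⁴ = 25.5
Step 5: 12.0 × 1.207⁵ = 30.7
Step 6: 12.0 × 1.207⁶ = 37.1
Step 7: 12.0 × 1.207⁷ = 44.8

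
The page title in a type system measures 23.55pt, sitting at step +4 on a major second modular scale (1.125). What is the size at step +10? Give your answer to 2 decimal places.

47.74pt

23.55 × 1.125⁶ = 23.55 × 2.02729 ≈ 47.743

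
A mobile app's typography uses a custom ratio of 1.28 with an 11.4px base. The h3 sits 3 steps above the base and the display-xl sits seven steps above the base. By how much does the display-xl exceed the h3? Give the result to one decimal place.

40.3px

Step 3: 11.4 × 1.28³ = 23.908px
Step 7: 11.4 × 1.28⁷ = 64.176px
Difference: 64.176 − 23.908 = 40.268px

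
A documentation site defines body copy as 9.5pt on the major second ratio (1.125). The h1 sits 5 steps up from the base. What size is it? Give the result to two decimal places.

17.12pt

Every step multiplies by the scale ratio.
9.5 × 1.125⁵ = 9.5 × 1.80203 ≈ 17.12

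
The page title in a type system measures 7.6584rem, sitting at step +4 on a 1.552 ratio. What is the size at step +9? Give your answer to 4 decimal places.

Moving from step +4 to step +9 is 5 steps up, so multiply by r⁵.
7.6584 × 1.552⁵ = 7.6584 × 9.00448 ≈ 68.9599

68.9599rem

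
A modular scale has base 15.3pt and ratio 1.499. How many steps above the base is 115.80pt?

1.499ⁿ = 115.80 / 15.3 = 7.5686
n = ln(7.5686) / ln(1.499) = 2.0240 / 0.4048 ≈ 5.00

5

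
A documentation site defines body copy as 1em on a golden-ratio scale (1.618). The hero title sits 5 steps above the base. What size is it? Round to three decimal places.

Every step multiplies by the scale ratio.
1.0 × 1.618⁵ = 1.0 × 11.08901 ≈ 11.089

11.089em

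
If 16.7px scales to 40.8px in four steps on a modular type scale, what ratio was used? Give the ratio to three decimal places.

1.250

r⁴ = 40.8 / 16.7, so r = (40.8/16.7)^(1/4).
r = 2.4431^(1/4) ≈ 1.2502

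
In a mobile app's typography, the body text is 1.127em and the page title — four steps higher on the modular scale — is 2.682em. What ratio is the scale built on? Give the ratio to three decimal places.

1.242

The ratio satisfies 1.127 × r⁴ = 2.682, so r = (2.682 / 1.127)^(1/4).
r = 2.3798^(1/4) ≈ 1.2420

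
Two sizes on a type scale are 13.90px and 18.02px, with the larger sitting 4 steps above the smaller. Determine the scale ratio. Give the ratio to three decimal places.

The ratio satisfies 13.90 × r⁴ = 18.02, so r = (18.02 / 13.90)^(1/4).
r = 1.2964^(1/4) ≈ 1.0671

1.067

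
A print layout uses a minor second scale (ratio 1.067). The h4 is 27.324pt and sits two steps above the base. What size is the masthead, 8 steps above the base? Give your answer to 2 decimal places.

40.32pt

Moving from step +2 to step +8 is 6 steps up, so multiply by r⁶.
27.324 × 1.067⁶ = 27.324 × 1.47566 ≈ 40.321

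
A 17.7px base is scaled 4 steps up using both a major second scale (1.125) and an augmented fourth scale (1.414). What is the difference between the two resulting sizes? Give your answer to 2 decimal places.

42.41px

Major second: 17.7 × 1.125⁴ = 28.3520px
Augmented fourth: 17.7 × 1.414⁴ = 70.7572px
Difference: 70.7572 − 28.3520 = 42.4052px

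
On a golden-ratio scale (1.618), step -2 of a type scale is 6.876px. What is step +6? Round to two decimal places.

322.97px

The gap is 6 − (-2) = 8 steps, so the factor is 1.618^8.
6.876 × 1.618⁸ = 6.876 × 46.97082 ≈ 322.971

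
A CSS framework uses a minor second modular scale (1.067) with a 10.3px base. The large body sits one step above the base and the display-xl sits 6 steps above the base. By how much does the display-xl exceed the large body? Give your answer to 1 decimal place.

4.2px

Step 1: 10.3 × 1.067 = 10.990px
Step 6: 10.3 × 1.067⁶ = 15.199px
Difference: 15.199 − 10.990 = 4.209px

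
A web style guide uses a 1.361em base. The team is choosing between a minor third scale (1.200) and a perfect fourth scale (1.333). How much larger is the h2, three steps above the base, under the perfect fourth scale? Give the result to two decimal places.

Minor third: 1.361 × 1.200³ = 2.3518em
Perfect fourth: 1.361 × 1.333³ = 3.2237em
Difference: 3.2237 − 2.3518 = 0.8719em

0.87em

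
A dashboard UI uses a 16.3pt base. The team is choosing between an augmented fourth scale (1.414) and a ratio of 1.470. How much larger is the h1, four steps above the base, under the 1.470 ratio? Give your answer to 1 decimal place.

Augmented fourth: 16.3 × 1.414⁴ = 65.161pt
At 1.470: 16.3 × 1.470⁴ = 76.113pt
Difference: 76.113 − 65.161 = 10.952pt

11.0pt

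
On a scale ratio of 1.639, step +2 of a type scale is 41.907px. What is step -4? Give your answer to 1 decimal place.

2.2px

41.907 ÷ 1.639⁶ = 41.907 ÷ 19.38535 ≈ 2.162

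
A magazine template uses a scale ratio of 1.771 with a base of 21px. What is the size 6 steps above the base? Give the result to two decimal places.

647.93px

Every step multiplies by the scale ratio.
21.0 × 1.771⁶ = 21.0 × 30.85399 ≈ 647.93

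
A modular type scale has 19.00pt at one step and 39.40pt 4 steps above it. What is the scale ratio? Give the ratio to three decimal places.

1.200

r⁴ = 39.40 / 19.00, so r = (39.40/19.00)^(1/4).
r = 2.0737^(1/4) ≈ 1.2000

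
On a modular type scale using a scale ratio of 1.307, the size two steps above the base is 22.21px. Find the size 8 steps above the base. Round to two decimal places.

110.71px

Moving from step +2 to step +8 is 6 steps up, so multiply by r⁶.
22.21 × 1.307⁶ = 22.21 × 4.98487 ≈ 110.714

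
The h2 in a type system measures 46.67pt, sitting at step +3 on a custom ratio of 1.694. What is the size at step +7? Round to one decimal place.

The gap is 7 − (3) = 4 steps, so the factor is 1.694^4.
46.67 × 1.694⁴ = 46.67 × 8.23481 ≈ 384.319

384.3pt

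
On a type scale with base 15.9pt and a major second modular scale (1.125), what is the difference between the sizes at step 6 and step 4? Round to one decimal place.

6.8pt

Step 4: 15.9 × 1.125⁴ = 25.469pt
Step 6: 15.9 × 1.125⁶ = 32.234pt
Difference: 32.234 − 25.469 = 6.765pt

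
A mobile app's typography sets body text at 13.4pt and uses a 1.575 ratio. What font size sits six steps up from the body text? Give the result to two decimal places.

204.54pt

13.4 × 1.575⁶ = 13.4 × 15.26453 ≈ 204.54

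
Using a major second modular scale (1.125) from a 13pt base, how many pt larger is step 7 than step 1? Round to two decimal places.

Step 1: 13.0 × 1.125 = 14.6250pt
Step 7: 13.0 × 1.125⁷ = 29.6491pt
Difference: 29.6491 − 14.6250 = 15.0241pt

15.02pt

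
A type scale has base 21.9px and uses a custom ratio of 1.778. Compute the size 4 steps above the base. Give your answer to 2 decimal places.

Each step on a modular scale multiplies by the ratio, so the size n steps from the base is base × ratioⁿ.
21.9 × 1.778⁴ = 21.9 × 9.99372 ≈ 218.86

218.86px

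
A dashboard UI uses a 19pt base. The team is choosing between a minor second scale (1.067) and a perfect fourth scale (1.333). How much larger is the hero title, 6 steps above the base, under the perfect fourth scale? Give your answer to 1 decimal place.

78.6pt

Minor second: 19.0 × 1.067⁶ = 28.038pt
Perfect fourth: 19.0 × 1.333⁶ = 106.594pt
Difference: 106.594 − 28.038 = 78.556pt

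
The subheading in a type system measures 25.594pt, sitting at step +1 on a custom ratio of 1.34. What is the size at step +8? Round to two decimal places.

Moving from step +1 to step +8 is 7 steps up, so multiply by r⁷.
25.594 × 1.34⁷ = 25.594 × 7.75771 ≈ 198.551

198.55pt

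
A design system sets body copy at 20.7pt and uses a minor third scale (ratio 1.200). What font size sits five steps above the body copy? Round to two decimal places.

51.51pt

A modular type scale is a geometric sequence: sizeₙ = base × rⁿ.
20.7 × 1.200⁵ = 20.7 × 2.48832 ≈ 51.51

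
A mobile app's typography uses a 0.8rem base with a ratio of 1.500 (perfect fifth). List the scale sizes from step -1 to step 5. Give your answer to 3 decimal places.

Step -1: 0.8 ÷ 1.500 = 0.533
Step 0: 0.8rem
Step 1: 0.8 × 1.500 = 1.200
Step 2: 0.8 × 1.500² = 1.800
Step 3: 0.8 × 1.500³ = 2.700
Step 4: 0.8 × 1.500⁴ = 4.050
Step 5: 0.8 × 1.500⁵ = 6.075

0.533rem, 0.800rem, 1.200rem, 1.800rem, 2.700rem, 4.050rem, 6.075rem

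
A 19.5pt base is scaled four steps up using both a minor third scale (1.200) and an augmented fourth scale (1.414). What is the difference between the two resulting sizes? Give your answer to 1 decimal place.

37.5pt

Minor third: 19.5 × 1.200⁴ = 40.435pt
Augmented fourth: 19.5 × 1.414⁴ = 77.953pt
Difference: 77.953 − 40.435 = 37.518pt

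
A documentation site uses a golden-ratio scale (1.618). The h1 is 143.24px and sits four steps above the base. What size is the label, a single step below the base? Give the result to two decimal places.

Moving from step +4 to step -1 is 5 steps down, so divide by r⁵.
143.24 ÷ 1.618⁵ = 143.24 ÷ 11.08901 ≈ 12.917

12.92px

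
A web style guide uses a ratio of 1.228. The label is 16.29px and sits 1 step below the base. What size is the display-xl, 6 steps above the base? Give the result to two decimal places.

68.60px

Moving from step -1 to step +6 is 7 steps up, so multiply by r⁷.
16.29 × 1.228⁷ = 16.29 × 4.21103 ≈ 68.598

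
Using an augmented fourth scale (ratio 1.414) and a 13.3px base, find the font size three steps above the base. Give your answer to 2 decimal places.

37.60px

13.3 × 1.414³ = 13.3 × 2.82715 ≈ 37.60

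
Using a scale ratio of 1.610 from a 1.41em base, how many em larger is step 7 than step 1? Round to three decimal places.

37.267em

Step 1: 1.41 × 1.610 = 2.27010em
Step 7: 1.41 × 1.610⁷ = 39.53668em
Difference: 39.53668 − 2.27010 = 37.26658em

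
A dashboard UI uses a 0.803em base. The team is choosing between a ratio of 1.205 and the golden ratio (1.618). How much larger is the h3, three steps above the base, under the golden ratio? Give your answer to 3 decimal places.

At 1.205: 0.803 × 1.205³ = 1.40500em
Golden ratio: 0.803 × 1.618³ = 3.40135em
Difference: 3.40135 − 1.40500 = 1.99635em

1.996em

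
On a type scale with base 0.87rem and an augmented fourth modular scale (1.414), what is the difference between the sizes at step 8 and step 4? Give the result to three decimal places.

Step 4: 0.87 × 1.414⁴ = 3.47790rem
Step 8: 0.87 × 1.414⁸ = 13.90319rem
Difference: 13.90319 − 3.47790 = 10.42529rem

10.425rem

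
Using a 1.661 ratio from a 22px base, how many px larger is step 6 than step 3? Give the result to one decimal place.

361.2px

Step 3: 22.0 × 1.661³ = 100.816px
Step 6: 22.0 × 1.661⁶ = 461.998px
Difference: 461.998 − 100.816 = 361.182px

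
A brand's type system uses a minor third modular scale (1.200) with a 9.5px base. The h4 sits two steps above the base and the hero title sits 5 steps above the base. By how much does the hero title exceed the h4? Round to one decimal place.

10.0px

Step 2: 9.5 × 1.200² = 13.680px
Step 5: 9.5 × 1.200⁵ = 23.639px
Difference: 23.639 − 13.680 = 9.959px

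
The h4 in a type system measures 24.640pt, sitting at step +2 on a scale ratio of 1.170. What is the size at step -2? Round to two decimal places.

13.15pt

The gap is -2 − (2) = -4 steps, so the factor is 1.170^-4.
24.640 ÷ 1.170⁴ = 24.640 ÷ 1.87389 ≈ 13.149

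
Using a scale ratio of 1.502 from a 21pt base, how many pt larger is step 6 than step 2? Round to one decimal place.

193.7pt

Step 2: 21.0 × 1.502² = 47.376pt
Step 6: 21.0 × 1.502⁶ = 241.123pt
Difference: 241.123 − 47.376 = 193.747pt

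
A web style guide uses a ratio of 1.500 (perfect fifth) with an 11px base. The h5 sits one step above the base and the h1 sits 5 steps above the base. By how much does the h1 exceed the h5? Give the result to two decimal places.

Step 1: 11.0 × 1.500 = 16.5000px
Step 5: 11.0 × 1.500⁵ = 83.5312px
Difference: 83.5312 − 16.5000 = 67.0312px

67.03px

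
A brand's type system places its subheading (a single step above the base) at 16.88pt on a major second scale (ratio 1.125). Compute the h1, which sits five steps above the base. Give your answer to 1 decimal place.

27.0pt

16.88 × 1.125⁴ = 16.88 × 1.60181 ≈ 27.038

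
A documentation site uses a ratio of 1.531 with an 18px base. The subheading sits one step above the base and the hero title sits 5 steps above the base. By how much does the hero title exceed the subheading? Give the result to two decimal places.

123.85px

Step 1: 18.0 × 1.531 = 27.5580px
Step 5: 18.0 × 1.531⁵ = 151.4079px
Difference: 151.4079 − 27.5580 = 123.8499px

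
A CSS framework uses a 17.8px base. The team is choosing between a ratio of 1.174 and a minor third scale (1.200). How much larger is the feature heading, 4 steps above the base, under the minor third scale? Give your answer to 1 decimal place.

At 1.174: 17.8 × 1.174⁴ = 33.814px
Minor third: 17.8 × 1.200⁴ = 36.910px
Difference: 36.910 − 33.814 = 3.096px

3.1px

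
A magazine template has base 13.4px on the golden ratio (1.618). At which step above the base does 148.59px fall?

5

1.618ⁿ = 148.59 / 13.4 = 11.0888
n = ln(11.0888) / ln(1.618) = 2.4059 / 0.4812 ≈ 5.00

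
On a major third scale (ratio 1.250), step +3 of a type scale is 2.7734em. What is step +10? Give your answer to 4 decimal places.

13.2246em

2.7734 × 1.250⁷ = 2.7734 × 4.76837 ≈ 13.2246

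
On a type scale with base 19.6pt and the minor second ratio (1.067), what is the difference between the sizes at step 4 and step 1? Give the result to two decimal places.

4.49pt

Step 1: 19.6 × 1.067 = 20.9132pt
Step 4: 19.6 × 1.067⁴ = 25.4047pt
Difference: 25.4047 − 20.9132 = 4.4915pt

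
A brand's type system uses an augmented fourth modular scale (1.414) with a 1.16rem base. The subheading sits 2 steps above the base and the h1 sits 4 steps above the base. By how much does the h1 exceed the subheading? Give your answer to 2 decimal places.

Step 2: 1.16 × 1.414² = 2.3193rem
Step 4: 1.16 × 1.414⁴ = 4.6372rem
Difference: 4.6372 − 2.3193 = 2.3179rem

2.32rem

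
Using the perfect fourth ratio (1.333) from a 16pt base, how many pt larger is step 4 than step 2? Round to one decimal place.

22.1pt

Step 2: 16.0 × 1.333² = 28.430pt
Step 4: 16.0 × 1.333⁴ = 50.517pt
Difference: 50.517 − 28.430 = 22.087pt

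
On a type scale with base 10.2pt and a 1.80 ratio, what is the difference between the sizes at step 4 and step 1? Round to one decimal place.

88.7pt

Step 1: 10.2 × 1.80 = 18.360pt
Step 4: 10.2 × 1.80⁴ = 107.076pt
Difference: 107.076 − 18.360 = 88.716pt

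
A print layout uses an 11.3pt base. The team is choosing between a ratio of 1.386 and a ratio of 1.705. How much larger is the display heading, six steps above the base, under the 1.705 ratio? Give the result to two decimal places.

197.50pt

At 1.386: 11.3 × 1.386⁶ = 80.1047pt
At 1.705: 11.3 × 1.705⁶ = 277.6034pt
Difference: 277.6034 − 80.1047 = 197.4987pt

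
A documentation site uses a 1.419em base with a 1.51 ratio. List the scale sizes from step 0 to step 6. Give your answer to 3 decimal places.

Step 0: 1.419em
Step 1: 1.419 × 1.51 = 2.143
Step 2: 1.419 × 1.51² = 3.235
Step 3: 1.419 × 1.51³ = 4.886
Step 4: 1.419 × 1.51⁴ = 7.377
Step 5: 1.419 × 1.51⁵ = 11.140
Step 6: 1.419 × 1.51⁶ = 16.821

1.419em, 2.143em, 3.235em, 4.886em, 7.377em, 11.140em, 16.821em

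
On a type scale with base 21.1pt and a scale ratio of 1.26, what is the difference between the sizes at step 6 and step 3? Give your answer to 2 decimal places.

42.22pt

Step 3: 21.1 × 1.26³ = 42.2079pt
Step 6: 21.1 × 1.26⁶ = 84.4317pt
Difference: 84.4317 − 42.2079 = 42.2238pt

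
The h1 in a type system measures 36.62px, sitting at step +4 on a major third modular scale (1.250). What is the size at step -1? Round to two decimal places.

36.62 ÷ 1.250⁵ = 36.62 ÷ 3.05176 ≈ 12.000

12.00px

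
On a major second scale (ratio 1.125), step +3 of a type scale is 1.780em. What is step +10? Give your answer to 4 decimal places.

4.0596em

1.780 × 1.125⁷ = 1.780 × 2.28070 ≈ 4.0596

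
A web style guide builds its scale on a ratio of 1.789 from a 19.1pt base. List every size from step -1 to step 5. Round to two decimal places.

10.68pt, 19.10pt, 34.17pt, 61.13pt, 109.36pt, 195.65pt, 350.01pt

Step -1: 19.1 ÷ 1.789 = 10.68
Step 0: 19.1pt
Step 1: 19.1 × 1.789 = 34.17
Step 2: 19.1 × 1.789² = 61.13
Step 3: 19.1 × 1.789³ = 109.36
Step 4: 19.1 × 1.789⁴ = 195.65
Step 5: 19.1 × 1.789⁵ = 350.01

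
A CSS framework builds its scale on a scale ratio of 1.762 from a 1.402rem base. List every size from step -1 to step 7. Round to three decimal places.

0.796rem, 1.402rem, 2.470rem, 4.353rem, 7.669rem, 13.514rem, 23.811rem, 41.955rem, 73.925rem

Step -1: 1.402 ÷ 1.762 = 0.796
Step 0: 1.402rem
Step 1: 1.402 × 1.762 = 2.470
Step 2: 1.402 × 1.762² = 4.353
Step 3: 1.402 × 1.762³ = 7.669
Step 4: 1.402 × 1.762⁴ = 13.514
Step 5: 1.402 × 1.762⁵ = 23.811
Step 6: 1.402 × 1.762⁶ = 41.955
Step 7: 1.402 × 1.762⁷ = 73.925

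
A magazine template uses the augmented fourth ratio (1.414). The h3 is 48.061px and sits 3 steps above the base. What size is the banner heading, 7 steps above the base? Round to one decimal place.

192.1px

48.061 × 1.414⁴ = 48.061 × 3.99758 ≈ 192.128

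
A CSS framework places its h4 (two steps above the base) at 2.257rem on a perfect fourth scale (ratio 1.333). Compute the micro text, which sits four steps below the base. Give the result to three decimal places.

0.402rem

2.257 ÷ 1.333⁶ = 2.257 ÷ 5.61023 ≈ 0.402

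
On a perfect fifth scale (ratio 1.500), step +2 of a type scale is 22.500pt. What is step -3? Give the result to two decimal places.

22.500 ÷ 1.500⁵ = 22.500 ÷ 7.59375 ≈ 2.963

2.96pt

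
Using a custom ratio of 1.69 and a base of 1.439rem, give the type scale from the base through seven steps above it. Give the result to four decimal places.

1.4390rem, 2.4319rem, 4.1099rem, 6.9458rem, 11.7384rem, 19.8378rem, 33.5259rem, 56.6588rem

Step 0: 1.439rem
Step 1: 1.439 × 1.69 = 2.4319
Step 2: 1.439 × 1.69² = 4.1099
Step 3: 1.439 × 1.69³ = 6.9458
Step 4: 1.439 × 1.69⁴ = 11.7384
Step 5: 1.439 × 1.69⁵ = 19.8378
Step 6: 1.439 × 1.69⁶ = 33.5259
Step 7: 1.439 × 1.69⁷ = 56.6588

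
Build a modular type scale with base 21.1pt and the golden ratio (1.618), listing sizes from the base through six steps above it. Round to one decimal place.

21.1pt, 34.1pt, 55.2pt, 89.4pt, 144.6pt, 234.0pt, 378.6pt

Step 0: 21.1pt
Step 1: 21.1 × 1.618 = 34.1
Step 2: 21.1 × 1.618² = 55.2
Step 3: 21.1 × 1.618³ = 89.4
Step 4: 21.1 × 1.618⁴ = 144.6
Step 5: 21.1 × 1.618⁵ = 234.0
Step 6: 21.1 × 1.618⁶ = 378.6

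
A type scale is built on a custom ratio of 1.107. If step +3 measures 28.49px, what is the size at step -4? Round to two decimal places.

28.49 ÷ 1.107⁷ = 28.49 ÷ 2.03720 ≈ 13.985

13.98px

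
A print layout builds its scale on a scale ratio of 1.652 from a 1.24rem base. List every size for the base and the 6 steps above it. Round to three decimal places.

Step 0: 1.24rem
Step 1: 1.24 × 1.652 = 2.048
Step 2: 1.24 × 1.652² = 3.384
Step 3: 1.24 × 1.652³ = 5.591
Step 4: 1.24 × 1.652⁴ = 9.236
Step 5: 1.24 × 1.652⁵ = 15.257
Step 6: 1.24 × 1.652⁶ = 25.205

1.240rem, 2.048rem, 3.384rem, 5.591rem, 9.236rem, 15.257rem, 25.205rem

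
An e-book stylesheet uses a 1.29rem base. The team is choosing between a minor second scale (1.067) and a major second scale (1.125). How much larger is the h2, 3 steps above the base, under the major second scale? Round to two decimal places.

0.27rem

Minor second: 1.29 × 1.067³ = 1.5671rem
Major second: 1.29 × 1.125³ = 1.8367rem
Difference: 1.8367 − 1.5671 = 0.2696rem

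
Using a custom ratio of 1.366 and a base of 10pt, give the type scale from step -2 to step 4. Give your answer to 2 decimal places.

5.36pt, 7.32pt, 10.00pt, 13.66pt, 18.66pt, 25.49pt, 34.82pt

Step -2: 10.0 ÷ 1.366² = 5.36
Step -1: 10.0 ÷ 1.366 = 7.32
Step 0: 10pt
Step 1: 10.0 × 1.366 = 13.66
Step 2: 10.0 × 1.366² = 18.66
Step 3: 10.0 × 1.366³ = 25.49
Step 4: 10.0 × 1.366⁴ = 34.82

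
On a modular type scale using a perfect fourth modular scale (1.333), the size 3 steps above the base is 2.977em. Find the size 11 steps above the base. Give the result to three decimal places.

The gap is 11 − (3) = 8 steps, so the factor is 1.333^8.
2.977 × 1.333⁸ = 2.977 × 9.96876 ≈ 29.677

29.677em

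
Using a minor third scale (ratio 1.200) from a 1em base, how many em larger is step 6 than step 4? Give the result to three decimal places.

0.912em

Step 4: 1.0 × 1.200⁴ = 2.07360em
Step 6: 1.0 × 1.200⁶ = 2.98598em
Difference: 2.98598 − 2.07360 = 0.91238em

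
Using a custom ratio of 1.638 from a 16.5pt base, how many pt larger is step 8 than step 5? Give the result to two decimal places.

660.50pt

Step 5: 16.5 × 1.638⁵ = 194.5599pt
Step 8: 16.5 × 1.638⁸ = 855.0571pt
Difference: 855.0571 − 194.5599 = 660.4972pt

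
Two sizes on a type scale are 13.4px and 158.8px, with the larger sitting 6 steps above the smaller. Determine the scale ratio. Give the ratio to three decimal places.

r⁶ = 158.8 / 13.4, so r = (158.8/13.4)^(1/6).
r = 11.8507^(1/6) ≈ 1.5099

1.510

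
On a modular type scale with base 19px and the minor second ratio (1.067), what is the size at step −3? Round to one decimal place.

19.0 ÷ 1.067³ = 19.0 ÷ 1.21477 ≈ 15.64

15.6px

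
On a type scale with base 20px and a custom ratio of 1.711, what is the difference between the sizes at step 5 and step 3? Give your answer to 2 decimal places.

193.10px

Step 3: 20.0 × 1.711³ = 100.1798px
Step 5: 20.0 × 1.711⁵ = 293.2784px
Difference: 293.2784 − 100.1798 = 193.0986px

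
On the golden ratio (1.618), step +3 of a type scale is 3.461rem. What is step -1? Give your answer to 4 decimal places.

0.5050rem

The gap is -1 − (3) = -4 steps, so the factor is 1.618^-4.
3.461 ÷ 1.618⁴ = 3.461 ÷ 6.85353 ≈ 0.5050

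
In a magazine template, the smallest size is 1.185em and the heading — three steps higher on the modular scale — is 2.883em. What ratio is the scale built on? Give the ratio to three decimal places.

The ratio satisfies 1.185 × r³ = 2.883, so r = (2.883 / 1.185)^(1/3).
r = 2.4329^(1/3) ≈ 1.3450

1.345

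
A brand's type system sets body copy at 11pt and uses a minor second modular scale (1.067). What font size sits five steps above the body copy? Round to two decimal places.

11.0 × 1.067⁵ = 11.0 × 1.38300 ≈ 15.21

15.21pt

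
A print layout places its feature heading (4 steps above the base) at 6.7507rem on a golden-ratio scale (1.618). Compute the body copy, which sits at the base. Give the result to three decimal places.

6.7507 ÷ 1.618⁴ = 6.7507 ÷ 6.85353 ≈ 0.985

0.985rem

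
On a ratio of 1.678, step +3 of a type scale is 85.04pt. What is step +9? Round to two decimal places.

1898.34pt

85.04 × 1.678⁶ = 85.04 × 22.32296 ≈ 1898.344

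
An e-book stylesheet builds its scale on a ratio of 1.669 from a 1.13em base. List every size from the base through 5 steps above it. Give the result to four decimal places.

Step 0: 1.13em
Step 1: 1.13 × 1.669 = 1.8860
Step 2: 1.13 × 1.669² = 3.1477
Step 3: 1.13 × 1.669³ = 5.2535
Step 4: 1.13 × 1.669⁴ = 8.7681
Step 5: 1.13 × 1.669⁵ = 14.6339

1.1300em, 1.8860em, 3.1477em, 5.2535em, 8.7681em, 14.6339em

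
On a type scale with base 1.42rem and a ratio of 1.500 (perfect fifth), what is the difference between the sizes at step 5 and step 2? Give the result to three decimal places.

Step 2: 1.42 × 1.500² = 3.19500rem
Step 5: 1.42 × 1.500⁵ = 10.78313rem
Difference: 10.78313 − 3.19500 = 7.58813rem

7.588rem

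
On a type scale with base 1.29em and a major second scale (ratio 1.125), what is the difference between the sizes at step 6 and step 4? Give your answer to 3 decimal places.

Step 4: 1.29 × 1.125⁴ = 2.06633em
Step 6: 1.29 × 1.125⁶ = 2.61520em
Difference: 2.61520 − 2.06633 = 0.54887em

0.549em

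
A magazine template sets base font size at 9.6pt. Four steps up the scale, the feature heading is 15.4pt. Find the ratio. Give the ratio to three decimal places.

1.125

The ratio satisfies 9.6 × r⁴ = 15.4, so r = (15.4 / 9.6)^(1/4).
r = 1.6042^(1/4) ≈ 1.1254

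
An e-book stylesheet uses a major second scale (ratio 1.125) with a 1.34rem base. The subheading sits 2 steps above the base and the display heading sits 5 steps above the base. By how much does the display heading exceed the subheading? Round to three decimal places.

0.719rem

Step 2: 1.34 × 1.125² = 1.69594rem
Step 5: 1.34 × 1.125⁵ = 2.41472rem
Difference: 2.41472 − 1.69594 = 0.71878rem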